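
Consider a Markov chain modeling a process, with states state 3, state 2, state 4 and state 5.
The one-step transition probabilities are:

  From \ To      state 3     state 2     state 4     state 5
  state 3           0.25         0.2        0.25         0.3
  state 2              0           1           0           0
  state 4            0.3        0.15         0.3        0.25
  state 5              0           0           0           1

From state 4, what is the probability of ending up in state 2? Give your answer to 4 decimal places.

0.3833

Let h(s) be the probability of absorption at state 2 starting from transient state s. Then h(state 2) = 1 and h(state 5) = 0. By first-step analysis:
h(state 3) = 0.25·h(state 3) + 0.2·1 + 0.25·h(state 4) + 0.3·0
h(state 4) = 0.3·h(state 3) + 0.15·1 + 0.3·h(state 4) + 0.25·0
Solving: h(state 3) = 0.3944, h(state 4) = 0.3833.
Starting from state 4, the probability is 0.3833.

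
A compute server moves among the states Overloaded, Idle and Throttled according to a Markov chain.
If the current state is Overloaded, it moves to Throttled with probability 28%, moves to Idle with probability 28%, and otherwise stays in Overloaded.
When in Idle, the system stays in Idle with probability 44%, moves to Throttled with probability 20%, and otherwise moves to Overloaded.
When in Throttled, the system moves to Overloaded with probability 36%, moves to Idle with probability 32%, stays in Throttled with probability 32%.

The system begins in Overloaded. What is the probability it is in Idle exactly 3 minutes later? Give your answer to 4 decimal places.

Propagate the distribution vector 3 minutes from Overloaded.
After 0 minutes: (1.0000, 0.0000, 0.0000)
After 1 minute: (0.4400, 0.2800, 0.2800)
After 2 minutes: (0.3952, 0.3360, 0.2688)
After 3 minutes: (0.3916, 0.3445, 0.2639)
P(in Idle after 3 minutes) = 0.3445

0.3445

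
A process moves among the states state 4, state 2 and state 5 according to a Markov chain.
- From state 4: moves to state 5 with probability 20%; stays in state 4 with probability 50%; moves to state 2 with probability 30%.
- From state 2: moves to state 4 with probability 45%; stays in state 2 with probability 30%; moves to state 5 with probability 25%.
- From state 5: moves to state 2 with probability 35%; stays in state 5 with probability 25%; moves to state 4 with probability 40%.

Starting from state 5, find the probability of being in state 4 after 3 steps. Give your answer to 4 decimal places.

0.4614

Propagate the distribution vector 3 steps from state 5.
After 0 steps: (0.0000, 0.0000, 1.0000)
After 1 step: (0.4000, 0.3500, 0.2500)
After 2 steps: (0.4575, 0.3125, 0.2300)
After 3 steps: (0.4614, 0.3115, 0.2271)
P(in state 4 after 3 steps) = 0.4614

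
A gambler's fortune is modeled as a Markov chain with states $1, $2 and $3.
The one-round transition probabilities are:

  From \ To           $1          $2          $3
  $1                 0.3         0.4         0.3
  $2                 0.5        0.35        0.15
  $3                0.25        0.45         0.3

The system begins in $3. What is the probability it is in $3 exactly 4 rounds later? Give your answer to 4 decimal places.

0.2412

Propagate the distribution vector 4 rounds from $3.
After 0 rounds: (0.0000, 0.0000, 1.0000)
After 1 round: (0.2500, 0.4500, 0.3000)
After 2 rounds: (0.3750, 0.3925, 0.2325)
After 3 rounds: (0.3669, 0.3920, 0.2411)
After 4 rounds: (0.3663, 0.3925, 0.2412)
P(in $3 after 4 rounds) = 0.2412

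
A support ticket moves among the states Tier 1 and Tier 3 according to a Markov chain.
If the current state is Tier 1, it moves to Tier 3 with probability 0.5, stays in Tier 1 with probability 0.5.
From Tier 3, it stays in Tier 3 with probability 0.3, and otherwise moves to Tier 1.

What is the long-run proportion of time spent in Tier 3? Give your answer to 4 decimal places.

Let the stationary distribution be π with π = πP and π_1 + π_2 = 1.
π_1 = 0.5·π_1 + 0.7·π_2
Solving with the normalization constraint gives π = (0.5833, 0.4167).
So the stationary probability of Tier 3 is 0.4167.

0.4167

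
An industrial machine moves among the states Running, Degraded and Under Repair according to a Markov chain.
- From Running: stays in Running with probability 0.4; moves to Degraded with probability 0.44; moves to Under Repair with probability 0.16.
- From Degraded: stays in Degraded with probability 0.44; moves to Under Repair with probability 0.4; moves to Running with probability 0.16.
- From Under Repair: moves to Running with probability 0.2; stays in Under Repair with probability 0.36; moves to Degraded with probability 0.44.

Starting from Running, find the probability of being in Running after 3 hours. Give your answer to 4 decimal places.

0.2349

Propagate the distribution vector 3 hours from Running.
After 0 hours: (1.0000, 0.0000, 0.0000)
After 1 hour: (0.4000, 0.4400, 0.1600)
After 2 hours: (0.2624, 0.4400, 0.2976)
After 3 hours: (0.2349, 0.4400, 0.3251)
P(in Running after 3 hours) = 0.2349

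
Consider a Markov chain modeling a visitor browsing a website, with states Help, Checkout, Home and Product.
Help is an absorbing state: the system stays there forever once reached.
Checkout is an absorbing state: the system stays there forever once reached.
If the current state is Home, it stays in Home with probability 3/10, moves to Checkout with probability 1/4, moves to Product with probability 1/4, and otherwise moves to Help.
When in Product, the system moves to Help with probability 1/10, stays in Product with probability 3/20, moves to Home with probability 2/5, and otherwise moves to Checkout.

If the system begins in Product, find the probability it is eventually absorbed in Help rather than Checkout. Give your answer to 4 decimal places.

0.3030

Let h(s) be the probability of absorption at Help starting from transient state s. Then h(Help) = 1 and h(Checkout) = 0. By first-step analysis:
h(Home) = 0.2·1 + 0.25·0 + 0.3·h(Home) + 0.25·h(Product)
h(Product) = 0.1·1 + 0.35·0 + 0.4·h(Home) + 0.15·h(Product)
Solving: h(Home) = 0.3939, h(Product) = 0.3030.
Starting from Product, the probability is 0.3030.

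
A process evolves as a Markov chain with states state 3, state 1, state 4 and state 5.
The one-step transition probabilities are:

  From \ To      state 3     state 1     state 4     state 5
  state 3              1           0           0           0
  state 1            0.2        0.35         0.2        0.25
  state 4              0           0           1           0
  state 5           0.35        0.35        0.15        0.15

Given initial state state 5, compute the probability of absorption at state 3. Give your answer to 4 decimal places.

Let h(s) be the probability of absorption at state 3 starting from transient state s. Then h(state 3) = 1 and h(state 4) = 0. By first-step analysis:
h(state 1) = 0.2·1 + 0.35·h(state 1) + 0.2·0 + 0.25·h(state 5)
h(state 5) = 0.35·1 + 0.35·h(state 1) + 0.15·0 + 0.15·h(state 5)
Solving: h(state 1) = 0.5538, h(state 5) = 0.6398.
Starting from state 5, the probability is 0.6398.

0.6398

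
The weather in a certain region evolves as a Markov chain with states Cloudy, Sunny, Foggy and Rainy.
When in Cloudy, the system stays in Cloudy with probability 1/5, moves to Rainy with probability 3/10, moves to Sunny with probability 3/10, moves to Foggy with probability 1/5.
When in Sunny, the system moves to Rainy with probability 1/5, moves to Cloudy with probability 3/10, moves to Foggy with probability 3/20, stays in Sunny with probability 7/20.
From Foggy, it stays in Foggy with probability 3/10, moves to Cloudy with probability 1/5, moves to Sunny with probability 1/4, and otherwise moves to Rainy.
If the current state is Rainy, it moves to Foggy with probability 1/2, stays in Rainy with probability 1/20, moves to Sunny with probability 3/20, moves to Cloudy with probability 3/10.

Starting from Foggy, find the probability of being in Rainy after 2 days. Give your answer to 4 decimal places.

Propagate the distribution vector 2 days from Foggy.
After 0 days: (0.0000, 0.0000, 1.0000, 0.0000)
After 1 day: (0.2000, 0.2500, 0.3000, 0.2500)
After 2 days: (0.2500, 0.2600, 0.2925, 0.1975)
P(in Rainy after 2 days) = 0.1975

0.1975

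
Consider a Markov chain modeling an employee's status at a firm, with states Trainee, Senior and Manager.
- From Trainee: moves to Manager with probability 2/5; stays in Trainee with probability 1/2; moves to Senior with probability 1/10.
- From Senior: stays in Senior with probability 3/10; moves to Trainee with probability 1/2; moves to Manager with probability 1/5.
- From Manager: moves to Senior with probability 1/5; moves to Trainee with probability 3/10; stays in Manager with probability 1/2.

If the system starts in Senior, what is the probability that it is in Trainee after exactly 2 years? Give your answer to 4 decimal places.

0.4600

Sum over the intermediate state after 1 year:
P = P(Senior→Trainee)·P(Trainee→Trainee) + P(Senior→Senior)·P(Senior→Trainee) + P(Senior→Manager)·P(Manager→Trainee)
  = 0.5×0.5 + 0.3×0.5 + 0.2×0.3
  = 0.2500 + 0.1500 + 0.0600 = 0.4600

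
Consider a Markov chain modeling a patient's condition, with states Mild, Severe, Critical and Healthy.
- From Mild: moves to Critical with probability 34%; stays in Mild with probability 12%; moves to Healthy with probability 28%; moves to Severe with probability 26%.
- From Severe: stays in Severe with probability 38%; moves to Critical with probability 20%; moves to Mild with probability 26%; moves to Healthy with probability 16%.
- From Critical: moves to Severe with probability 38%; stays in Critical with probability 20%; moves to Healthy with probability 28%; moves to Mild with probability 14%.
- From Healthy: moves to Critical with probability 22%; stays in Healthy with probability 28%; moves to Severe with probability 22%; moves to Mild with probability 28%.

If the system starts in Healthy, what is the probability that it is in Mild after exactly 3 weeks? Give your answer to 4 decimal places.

Propagate the distribution vector 3 weeks from Healthy.
After 0 weeks: (0.0000, 0.0000, 0.0000, 1.0000)
After 1 week: (0.2800, 0.2200, 0.2200, 0.2800)
After 2 weeks: (0.2000, 0.3016, 0.2448, 0.2536)
After 3 weeks: (0.2077, 0.3154, 0.2331, 0.2438)
P(in Mild after 3 weeks) = 0.2077

0.2077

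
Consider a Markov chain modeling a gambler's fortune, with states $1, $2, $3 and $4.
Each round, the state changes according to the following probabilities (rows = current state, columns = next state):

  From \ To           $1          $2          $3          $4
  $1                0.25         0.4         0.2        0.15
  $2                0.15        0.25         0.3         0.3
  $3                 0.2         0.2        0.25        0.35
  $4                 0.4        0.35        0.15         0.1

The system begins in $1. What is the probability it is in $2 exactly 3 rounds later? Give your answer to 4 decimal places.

0.2955

Propagate the distribution vector 3 rounds from $1.
After 0 rounds: (1.0000, 0.0000, 0.0000, 0.0000)
After 1 round: (0.2500, 0.4000, 0.2000, 0.1500)
After 2 rounds: (0.2225, 0.2925, 0.2425, 0.2425)
After 3 rounds: (0.2450, 0.2955, 0.2293, 0.2303)
P(in $2 after 3 rounds) = 0.2955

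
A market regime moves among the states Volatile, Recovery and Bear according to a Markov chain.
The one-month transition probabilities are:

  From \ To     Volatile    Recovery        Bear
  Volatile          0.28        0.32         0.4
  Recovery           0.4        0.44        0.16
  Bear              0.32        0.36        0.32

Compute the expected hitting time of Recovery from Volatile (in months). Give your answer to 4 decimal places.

Let t(s) be the expected number of months to first reach Recovery from state s, with t(Recovery) = 0. Conditioning on the first month:
t(Volatile) = 1 + 0.28·t(Volatile) + 0.4·t(Bear)
t(Bear) = 1 + 0.32·t(Volatile) + 0.32·t(Bear)
Solving: t(Volatile) = 2.9867, t(Bear) = 2.8761.
Expected months from Volatile to Recovery: 2.9867.

2.9867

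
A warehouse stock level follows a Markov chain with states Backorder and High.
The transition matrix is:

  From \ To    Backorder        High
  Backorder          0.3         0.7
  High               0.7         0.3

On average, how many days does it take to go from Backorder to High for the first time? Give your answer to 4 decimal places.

1.4286

Let t(s) be the expected number of days to first reach High from state s, with t(High) = 0. Conditioning on the first day:
t(Backorder) = 1 + 0.3·t(Backorder)
Solving: t(Backorder) = 1.4286.
Expected days from Backorder to High: 1.4286.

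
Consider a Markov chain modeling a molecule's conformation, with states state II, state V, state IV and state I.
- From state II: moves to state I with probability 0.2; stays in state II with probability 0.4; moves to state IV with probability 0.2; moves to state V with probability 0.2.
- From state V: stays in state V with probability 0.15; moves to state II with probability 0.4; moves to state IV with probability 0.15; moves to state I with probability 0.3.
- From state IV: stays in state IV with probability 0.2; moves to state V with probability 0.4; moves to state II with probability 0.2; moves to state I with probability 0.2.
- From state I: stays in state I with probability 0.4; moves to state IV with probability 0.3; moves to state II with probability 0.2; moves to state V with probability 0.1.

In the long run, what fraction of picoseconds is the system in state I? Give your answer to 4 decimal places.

Let the stationary distribution be π with π = πP and π_1 + π_2 + π_3 + π_4 = 1.
π_1 = 0.4·π_1 + 0.4·π_2 + 0.2·π_3 + 0.2·π_4
π_2 = 0.2·π_1 + 0.15·π_2 + 0.4·π_3 + 0.1·π_4
π_3 = 0.2·π_1 + 0.15·π_2 + 0.2·π_3 + 0.3·π_4
Solving with the normalization constraint gives π = (0.3014, 0.2056, 0.2173, 0.2757).
So the stationary probability of state I is 0.2757.

0.2757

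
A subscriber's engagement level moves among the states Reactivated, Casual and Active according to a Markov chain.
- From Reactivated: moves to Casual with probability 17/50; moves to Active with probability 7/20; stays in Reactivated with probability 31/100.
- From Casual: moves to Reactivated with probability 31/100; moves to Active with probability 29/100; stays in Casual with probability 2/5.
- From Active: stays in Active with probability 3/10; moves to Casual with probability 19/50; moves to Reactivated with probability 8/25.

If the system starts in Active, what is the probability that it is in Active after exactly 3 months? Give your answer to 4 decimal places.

0.3119

Propagate the distribution vector 3 months from Active.
After 0 months: (0.0000, 0.0000, 1.0000)
After 1 month: (0.3200, 0.3800, 0.3000)
After 2 months: (0.3130, 0.3748, 0.3122)
After 3 months: (0.3131, 0.3750, 0.3119)
P(in Active after 3 months) = 0.3119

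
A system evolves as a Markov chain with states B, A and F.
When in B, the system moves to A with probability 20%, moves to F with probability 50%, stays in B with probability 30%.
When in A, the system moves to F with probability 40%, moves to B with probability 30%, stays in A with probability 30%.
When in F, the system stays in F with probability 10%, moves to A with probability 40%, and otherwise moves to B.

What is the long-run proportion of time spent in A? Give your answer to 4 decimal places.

0.2969

Let the stationary distribution be π with π = πP and π_1 + π_2 + π_3 = 1.
π_1 = 0.3·π_1 + 0.3·π_2 + 0.5·π_3
π_2 = 0.2·π_1 + 0.3·π_2 + 0.4·π_3
Solving with the normalization constraint gives π = (0.3672, 0.2969, 0.3359).
So the stationary probability of A is 0.2969.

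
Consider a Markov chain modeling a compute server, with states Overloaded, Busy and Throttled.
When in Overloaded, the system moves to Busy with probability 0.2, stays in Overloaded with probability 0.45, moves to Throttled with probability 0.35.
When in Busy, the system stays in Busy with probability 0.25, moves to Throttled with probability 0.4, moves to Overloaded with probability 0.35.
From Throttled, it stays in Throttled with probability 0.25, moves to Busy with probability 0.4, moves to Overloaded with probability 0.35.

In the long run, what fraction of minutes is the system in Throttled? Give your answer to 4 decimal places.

Let the stationary distribution be π with π = πP and π_1 + π_2 + π_3 = 1.
π_1 = 0.45·π_1 + 0.35·π_2 + 0.35·π_3
π_2 = 0.2·π_1 + 0.25·π_2 + 0.4·π_3
Solving with the normalization constraint gives π = (0.3889, 0.2802, 0.3309).
So the stationary probability of Throttled is 0.3309.

0.3309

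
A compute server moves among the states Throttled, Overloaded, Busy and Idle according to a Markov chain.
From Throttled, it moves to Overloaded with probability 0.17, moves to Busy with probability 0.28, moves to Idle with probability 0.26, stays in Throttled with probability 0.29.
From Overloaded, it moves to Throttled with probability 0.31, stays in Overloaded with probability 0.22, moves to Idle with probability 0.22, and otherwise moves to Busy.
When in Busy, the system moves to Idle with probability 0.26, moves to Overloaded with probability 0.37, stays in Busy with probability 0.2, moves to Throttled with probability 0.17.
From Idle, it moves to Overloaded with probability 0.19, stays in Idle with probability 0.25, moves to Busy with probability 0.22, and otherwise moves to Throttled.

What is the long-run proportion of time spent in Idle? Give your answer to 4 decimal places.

Let the stationary distribution be π with π = πP and π_1 + π_2 + π_3 + π_4 = 1.
π_1 = 0.29·π_1 + 0.31·π_2 + 0.17·π_3 + 0.34·π_4
π_2 = 0.17·π_1 + 0.22·π_2 + 0.37·π_3 + 0.19·π_4
π_3 = 0.28·π_1 + 0.25·π_2 + 0.2·π_3 + 0.22·π_4
Solving with the normalization constraint gives π = (0.2784, 0.2345, 0.2390, 0.2481).
So the stationary probability of Idle is 0.2481.

0.2481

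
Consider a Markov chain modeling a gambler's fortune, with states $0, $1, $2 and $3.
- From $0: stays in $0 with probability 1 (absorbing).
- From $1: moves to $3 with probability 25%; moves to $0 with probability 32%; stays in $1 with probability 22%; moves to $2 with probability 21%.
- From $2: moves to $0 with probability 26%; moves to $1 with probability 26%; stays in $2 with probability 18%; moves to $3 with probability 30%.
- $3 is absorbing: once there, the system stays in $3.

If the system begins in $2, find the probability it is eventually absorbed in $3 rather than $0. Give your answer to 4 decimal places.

Let h(s) be the probability of absorption at $3 starting from transient state s. Then h($3) = 1 and h($0) = 0. By first-step analysis:
h($1) = 0.32·0 + 0.22·h($1) + 0.21·h($2) + 0.25·1
h($2) = 0.26·0 + 0.26·h($1) + 0.18·h($2) + 0.3·1
Solving: h($1) = 0.4581, h($2) = 0.5111.
Starting from $2, the probability is 0.5111.

0.5111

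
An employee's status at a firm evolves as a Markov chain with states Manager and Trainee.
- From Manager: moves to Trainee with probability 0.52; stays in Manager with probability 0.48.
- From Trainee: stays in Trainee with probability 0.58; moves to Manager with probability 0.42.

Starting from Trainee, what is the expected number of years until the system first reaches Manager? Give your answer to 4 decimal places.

Let t(s) be the expected number of years to first reach Manager from state s, with t(Manager) = 0. Conditioning on the first year:
t(Trainee) = 1 + 0.58·t(Trainee)
Solving: t(Trainee) = 2.3810.
Expected years from Trainee to Manager: 2.3810.

2.3810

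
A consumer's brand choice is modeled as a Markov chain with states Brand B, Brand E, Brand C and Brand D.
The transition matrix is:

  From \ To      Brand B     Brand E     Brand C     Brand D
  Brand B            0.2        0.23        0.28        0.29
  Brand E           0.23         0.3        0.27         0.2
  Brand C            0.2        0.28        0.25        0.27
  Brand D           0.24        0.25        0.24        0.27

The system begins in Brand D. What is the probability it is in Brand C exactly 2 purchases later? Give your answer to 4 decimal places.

Propagate the distribution vector 2 purchases from Brand D.
After 0 purchases: (0.0000, 0.0000, 0.0000, 1.0000)
After 1 purchase: (0.2400, 0.2500, 0.2400, 0.2700)
After 2 purchases: (0.2183, 0.2649, 0.2595, 0.2573)
P(in Brand C after 2 purchases) = 0.2595

0.2595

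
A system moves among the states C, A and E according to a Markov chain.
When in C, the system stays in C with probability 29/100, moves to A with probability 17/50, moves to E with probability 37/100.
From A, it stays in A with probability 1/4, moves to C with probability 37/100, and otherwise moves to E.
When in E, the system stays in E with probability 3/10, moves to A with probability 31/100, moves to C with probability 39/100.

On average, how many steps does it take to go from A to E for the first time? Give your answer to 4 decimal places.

Let t(s) be the expected number of steps to first reach E from state s, with t(E) = 0. Conditioning on the first step:
t(C) = 1 + 0.29·t(C) + 0.34·t(A)
t(A) = 1 + 0.37·t(C) + 0.25·t(A)
Solving: t(C) = 2.6801, t(A) = 2.6555.
Expected steps from A to E: 2.6555.

2.6555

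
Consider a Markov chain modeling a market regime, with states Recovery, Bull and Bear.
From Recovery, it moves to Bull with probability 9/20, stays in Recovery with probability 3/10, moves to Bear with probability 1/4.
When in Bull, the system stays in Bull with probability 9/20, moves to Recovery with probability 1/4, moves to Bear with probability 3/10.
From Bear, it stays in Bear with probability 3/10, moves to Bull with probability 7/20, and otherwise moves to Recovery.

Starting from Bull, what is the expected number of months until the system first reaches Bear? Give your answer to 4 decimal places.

Let t(s) be the expected number of months to first reach Bear from state s, with t(Bear) = 0. Conditioning on the first month:
t(Recovery) = 1 + 0.3·t(Recovery) + 0.45·t(Bull)
t(Bull) = 1 + 0.25·t(Recovery) + 0.45·t(Bull)
Solving: t(Recovery) = 3.6697, t(Bull) = 3.4862.
Expected months from Bull to Bear: 3.4862.

3.4862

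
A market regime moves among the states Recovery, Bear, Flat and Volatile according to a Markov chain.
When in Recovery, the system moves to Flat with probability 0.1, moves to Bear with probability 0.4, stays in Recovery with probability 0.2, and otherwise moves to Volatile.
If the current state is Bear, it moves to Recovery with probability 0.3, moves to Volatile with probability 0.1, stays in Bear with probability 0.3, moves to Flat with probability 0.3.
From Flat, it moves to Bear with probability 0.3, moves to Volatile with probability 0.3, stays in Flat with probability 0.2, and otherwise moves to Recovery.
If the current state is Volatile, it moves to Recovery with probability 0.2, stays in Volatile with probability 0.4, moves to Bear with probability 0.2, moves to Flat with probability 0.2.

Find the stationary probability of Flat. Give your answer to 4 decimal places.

Let the stationary distribution be π with π = πP and π_1 + π_2 + π_3 + π_4 = 1.
π_1 = 0.2·π_1 + 0.3·π_2 + 0.2·π_3 + 0.2·π_4
π_2 = 0.4·π_1 + 0.3·π_2 + 0.3·π_3 + 0.2·π_4
π_3 = 0.1·π_1 + 0.3·π_2 + 0.2·π_3 + 0.2·π_4
Solving with the normalization constraint gives π = (0.2296, 0.2962, 0.2067, 0.2675).
So the stationary probability of Flat is 0.2067.

0.2067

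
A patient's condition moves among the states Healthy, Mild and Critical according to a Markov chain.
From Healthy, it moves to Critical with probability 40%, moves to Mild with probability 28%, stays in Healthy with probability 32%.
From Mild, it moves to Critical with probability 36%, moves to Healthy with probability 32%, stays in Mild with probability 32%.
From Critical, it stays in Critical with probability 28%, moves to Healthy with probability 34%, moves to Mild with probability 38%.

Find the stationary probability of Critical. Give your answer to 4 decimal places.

0.3454

Let the stationary distribution be π with π = πP and π_1 + π_2 + π_3 = 1.
π_1 = 0.32·π_1 + 0.32·π_2 + 0.34·π_3
π_2 = 0.28·π_1 + 0.32·π_2 + 0.38·π_3
Solving with the normalization constraint gives π = (0.3269, 0.3277, 0.3454).
So the stationary probability of Critical is 0.3454.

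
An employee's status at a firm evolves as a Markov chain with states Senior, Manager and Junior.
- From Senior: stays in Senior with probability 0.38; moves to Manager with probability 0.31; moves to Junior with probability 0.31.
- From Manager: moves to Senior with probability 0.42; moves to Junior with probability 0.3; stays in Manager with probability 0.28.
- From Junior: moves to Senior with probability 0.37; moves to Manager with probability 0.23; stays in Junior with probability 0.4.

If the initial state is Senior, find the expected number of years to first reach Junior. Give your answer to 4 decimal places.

Let t(s) be the expected number of years to first reach Junior from state s, with t(Junior) = 0. Conditioning on the first year:
t(Senior) = 1 + 0.38·t(Senior) + 0.31·t(Manager)
t(Manager) = 1 + 0.42·t(Senior) + 0.28·t(Manager)
Solving: t(Senior) = 3.2574, t(Manager) = 3.2891.
Expected years from Senior to Junior: 3.2574.

3.2574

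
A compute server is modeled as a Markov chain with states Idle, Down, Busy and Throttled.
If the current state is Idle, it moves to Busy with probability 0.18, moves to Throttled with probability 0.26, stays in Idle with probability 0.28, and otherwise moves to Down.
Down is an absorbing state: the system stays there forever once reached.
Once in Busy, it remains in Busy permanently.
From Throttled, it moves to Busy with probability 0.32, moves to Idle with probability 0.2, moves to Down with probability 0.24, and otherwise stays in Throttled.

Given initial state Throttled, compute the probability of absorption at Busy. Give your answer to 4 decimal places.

Let h(s) be the probability of absorption at Busy starting from transient state s. Then h(Busy) = 1 and h(Down) = 0. By first-step analysis:
h(Idle) = 0.28·h(Idle) + 0.28·0 + 0.18·1 + 0.26·h(Throttled)
h(Throttled) = 0.2·h(Idle) + 0.24·0 + 0.32·1 + 0.24·h(Throttled)
Solving: h(Idle) = 0.4443, h(Throttled) = 0.5380.
Starting from Throttled, the probability is 0.5380.

0.5380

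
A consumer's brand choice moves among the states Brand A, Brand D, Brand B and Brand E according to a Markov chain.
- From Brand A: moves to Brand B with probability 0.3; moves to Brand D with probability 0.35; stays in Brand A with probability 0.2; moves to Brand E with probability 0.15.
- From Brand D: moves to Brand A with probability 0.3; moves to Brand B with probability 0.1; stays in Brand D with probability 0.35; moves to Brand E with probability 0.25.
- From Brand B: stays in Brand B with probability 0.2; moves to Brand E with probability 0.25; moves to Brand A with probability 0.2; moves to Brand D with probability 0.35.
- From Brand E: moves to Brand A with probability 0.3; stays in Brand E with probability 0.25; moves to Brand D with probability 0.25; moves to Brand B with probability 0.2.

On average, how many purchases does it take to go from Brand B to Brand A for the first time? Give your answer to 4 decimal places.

Let t(s) be the expected number of purchases to first reach Brand A from state s, with t(Brand A) = 0. Conditioning on the first purchase:
t(Brand D) = 1 + 0.35·t(Brand D) + 0.1·t(Brand B) + 0.25·t(Brand E)
t(Brand B) = 1 + 0.35·t(Brand D) + 0.2·t(Brand B) + 0.25·t(Brand E)
t(Brand E) = 1 + 0.25·t(Brand D) + 0.2·t(Brand B) + 0.25·t(Brand E)
Solving: t(Brand D) = 3.4951, t(Brand B) = 3.8835, t(Brand E) = 3.5340.
Expected purchases from Brand B to Brand A: 3.8835.

3.8835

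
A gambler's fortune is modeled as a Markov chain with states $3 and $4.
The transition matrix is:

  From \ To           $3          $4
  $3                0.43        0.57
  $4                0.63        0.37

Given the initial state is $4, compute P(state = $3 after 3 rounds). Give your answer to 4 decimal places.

Propagate the distribution vector 3 rounds from $4.
After 0 rounds: (0.0000, 1.0000)
After 1 round: (0.6300, 0.3700)
After 2 rounds: (0.5040, 0.4960)
After 3 rounds: (0.5292, 0.4708)
P(in $3 after 3 rounds) = 0.5292

0.5292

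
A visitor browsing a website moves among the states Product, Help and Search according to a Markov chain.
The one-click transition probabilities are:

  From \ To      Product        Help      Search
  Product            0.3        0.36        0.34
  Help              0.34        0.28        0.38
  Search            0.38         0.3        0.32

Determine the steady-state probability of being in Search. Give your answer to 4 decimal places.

Let the stationary distribution be π with π = πP and π_1 + π_2 + π_3 = 1.
π_1 = 0.3·π_1 + 0.34·π_2 + 0.38·π_3
π_2 = 0.36·π_1 + 0.28·π_2 + 0.3·π_3
Solving with the normalization constraint gives π = (0.3402, 0.3141, 0.3457).
So the stationary probability of Search is 0.3457.

0.3457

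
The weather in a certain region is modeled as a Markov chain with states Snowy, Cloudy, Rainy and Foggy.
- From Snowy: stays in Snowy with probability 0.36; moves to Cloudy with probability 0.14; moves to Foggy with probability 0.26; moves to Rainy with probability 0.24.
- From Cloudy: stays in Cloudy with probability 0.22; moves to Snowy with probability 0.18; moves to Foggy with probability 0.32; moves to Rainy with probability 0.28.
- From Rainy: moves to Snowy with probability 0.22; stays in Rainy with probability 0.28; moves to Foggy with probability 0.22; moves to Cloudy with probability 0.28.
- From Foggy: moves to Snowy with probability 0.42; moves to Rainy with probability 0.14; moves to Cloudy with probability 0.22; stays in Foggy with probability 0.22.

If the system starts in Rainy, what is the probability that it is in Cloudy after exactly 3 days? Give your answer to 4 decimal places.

Propagate the distribution vector 3 days from Rainy.
After 0 days: (0.0000, 0.0000, 1.0000, 0.0000)
After 1 day: (0.2200, 0.2800, 0.2800, 0.2200)
After 2 days: (0.2836, 0.2192, 0.2404, 0.2568)
After 3 days: (0.3023, 0.2117, 0.2327, 0.2533)
P(in Cloudy after 3 days) = 0.2117

0.2117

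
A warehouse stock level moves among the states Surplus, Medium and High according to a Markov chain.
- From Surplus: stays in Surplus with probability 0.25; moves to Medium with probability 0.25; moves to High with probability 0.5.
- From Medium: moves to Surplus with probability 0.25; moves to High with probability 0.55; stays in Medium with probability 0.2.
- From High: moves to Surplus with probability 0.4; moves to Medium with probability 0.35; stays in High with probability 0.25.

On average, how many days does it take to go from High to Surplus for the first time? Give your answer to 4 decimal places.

2.8221

Let t(s) be the expected number of days to first reach Surplus from state s, with t(Surplus) = 0. Conditioning on the first day:
t(Medium) = 1 + 0.2·t(Medium) + 0.55·t(High)
t(High) = 1 + 0.35·t(Medium) + 0.25·t(High)
Solving: t(Medium) = 3.1902, t(High) = 2.8221.
Expected days from High to Surplus: 2.8221.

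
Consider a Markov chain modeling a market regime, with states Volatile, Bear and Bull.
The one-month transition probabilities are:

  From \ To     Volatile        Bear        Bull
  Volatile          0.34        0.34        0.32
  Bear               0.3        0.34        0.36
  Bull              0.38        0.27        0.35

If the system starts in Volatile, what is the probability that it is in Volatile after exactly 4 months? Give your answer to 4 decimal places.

0.3411

Propagate the distribution vector 4 months from Volatile.
After 0 months: (1.0000, 0.0000, 0.0000)
After 1 month: (0.3400, 0.3400, 0.3200)
After 2 months: (0.3392, 0.3176, 0.3432)
After 3 months: (0.3410, 0.3160, 0.3430)
After 4 months: (0.3411, 0.3160, 0.3429)
P(in Volatile after 4 months) = 0.3411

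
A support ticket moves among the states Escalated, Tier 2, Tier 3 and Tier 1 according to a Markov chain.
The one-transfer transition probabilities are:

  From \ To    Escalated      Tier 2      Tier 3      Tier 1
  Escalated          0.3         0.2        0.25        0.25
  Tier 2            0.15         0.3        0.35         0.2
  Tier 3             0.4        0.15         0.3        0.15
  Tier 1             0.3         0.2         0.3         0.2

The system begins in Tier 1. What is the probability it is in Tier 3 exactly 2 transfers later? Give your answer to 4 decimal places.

Propagate the distribution vector 2 transfers from Tier 1.
After 0 transfers: (0.0000, 0.0000, 0.0000, 1.0000)
After 1 transfer: (0.3000, 0.2000, 0.3000, 0.2000)
After 2 transfers: (0.3000, 0.2050, 0.2950, 0.2000)
P(in Tier 3 after 2 transfers) = 0.2950

0.2950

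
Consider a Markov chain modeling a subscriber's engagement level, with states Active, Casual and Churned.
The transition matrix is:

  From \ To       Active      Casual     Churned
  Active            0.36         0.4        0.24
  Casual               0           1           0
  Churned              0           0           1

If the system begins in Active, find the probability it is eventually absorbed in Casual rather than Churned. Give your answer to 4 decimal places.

0.6250

Let h(s) be the probability of absorption at Casual starting from transient state s. Then h(Casual) = 1 and h(Churned) = 0. By first-step analysis:
h(Active) = 0.36·h(Active) + 0.4·1 + 0.24·0
Solving: h(Active) = 0.6250.
Starting from Active, the probability is 0.6250.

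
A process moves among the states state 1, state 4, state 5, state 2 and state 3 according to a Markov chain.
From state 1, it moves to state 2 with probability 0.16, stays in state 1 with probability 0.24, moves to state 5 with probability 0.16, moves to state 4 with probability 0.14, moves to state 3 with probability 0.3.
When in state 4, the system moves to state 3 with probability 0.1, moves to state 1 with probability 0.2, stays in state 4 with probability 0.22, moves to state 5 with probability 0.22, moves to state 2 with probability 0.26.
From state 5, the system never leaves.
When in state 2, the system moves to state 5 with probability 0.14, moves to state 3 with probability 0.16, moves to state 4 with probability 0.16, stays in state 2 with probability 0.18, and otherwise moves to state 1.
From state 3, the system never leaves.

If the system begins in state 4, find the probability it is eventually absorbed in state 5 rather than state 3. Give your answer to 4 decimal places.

0.5369

Let h(s) be the probability of absorption at state 5 starting from transient state s. Then h(state 5) = 1 and h(state 3) = 0. By first-step analysis:
h(state 1) = 0.24·h(state 1) + 0.14·h(state 4) + 0.16·1 + 0.16·h(state 2) + 0.3·0
h(state 4) = 0.2·h(state 1) + 0.22·h(state 4) + 0.22·1 + 0.26·h(state 2) + 0.1·0
h(state 2) = 0.36·h(state 1) + 0.16·h(state 4) + 0.14·1 + 0.18·h(state 2) + 0.16·0
Solving: h(state 1) = 0.4049, h(state 4) = 0.5369, h(state 2) = 0.4532.
Starting from state 4, the probability is 0.5369.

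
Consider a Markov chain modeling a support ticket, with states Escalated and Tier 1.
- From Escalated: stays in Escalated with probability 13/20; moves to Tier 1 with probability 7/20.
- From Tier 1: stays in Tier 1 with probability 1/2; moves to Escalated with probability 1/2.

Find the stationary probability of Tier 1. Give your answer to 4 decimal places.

0.4118

Let the stationary distribution be π with π = πP and π_1 + π_2 = 1.
π_1 = 0.65·π_1 + 0.5·π_2
Solving with the normalization constraint gives π = (0.5882, 0.4118).
So the stationary probability of Tier 1 is 0.4118.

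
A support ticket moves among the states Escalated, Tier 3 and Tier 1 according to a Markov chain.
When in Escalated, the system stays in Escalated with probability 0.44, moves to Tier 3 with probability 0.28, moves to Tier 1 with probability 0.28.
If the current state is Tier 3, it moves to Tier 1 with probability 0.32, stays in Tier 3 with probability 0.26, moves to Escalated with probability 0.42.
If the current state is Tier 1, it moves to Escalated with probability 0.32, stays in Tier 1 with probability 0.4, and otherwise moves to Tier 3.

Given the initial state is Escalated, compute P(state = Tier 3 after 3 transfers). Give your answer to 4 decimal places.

Propagate the distribution vector 3 transfers from Escalated.
After 0 transfers: (1.0000, 0.0000, 0.0000)
After 1 transfer: (0.4400, 0.2800, 0.2800)
After 2 transfers: (0.4008, 0.2744, 0.3248)
After 3 transfers: (0.3955, 0.2745, 0.3300)
P(in Tier 3 after 3 transfers) = 0.2745

0.2745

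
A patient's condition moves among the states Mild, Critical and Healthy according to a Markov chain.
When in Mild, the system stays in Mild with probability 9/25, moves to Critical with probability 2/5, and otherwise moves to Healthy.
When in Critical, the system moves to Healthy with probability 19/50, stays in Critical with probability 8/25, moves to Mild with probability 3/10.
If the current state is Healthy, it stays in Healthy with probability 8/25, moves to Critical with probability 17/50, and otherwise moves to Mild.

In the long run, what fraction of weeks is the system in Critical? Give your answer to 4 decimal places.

Let the stationary distribution be π with π = πP and π_1 + π_2 + π_3 = 1.
π_1 = 0.36·π_1 + 0.3·π_2 + 0.34·π_3
π_2 = 0.4·π_1 + 0.32·π_2 + 0.34·π_3
Solving with the normalization constraint gives π = (0.3325, 0.3529, 0.3146).
So the stationary probability of Critical is 0.3529.

0.3529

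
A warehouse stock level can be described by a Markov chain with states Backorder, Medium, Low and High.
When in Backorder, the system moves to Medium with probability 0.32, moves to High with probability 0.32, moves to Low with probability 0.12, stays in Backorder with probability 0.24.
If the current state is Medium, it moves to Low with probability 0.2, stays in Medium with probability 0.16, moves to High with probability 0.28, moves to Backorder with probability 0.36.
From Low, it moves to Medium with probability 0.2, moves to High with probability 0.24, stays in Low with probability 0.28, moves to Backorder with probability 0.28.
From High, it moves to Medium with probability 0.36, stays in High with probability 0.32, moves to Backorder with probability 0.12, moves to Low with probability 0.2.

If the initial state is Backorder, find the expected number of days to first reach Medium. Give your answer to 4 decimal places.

3.2092

Let t(s) be the expected number of days to first reach Medium from state s, with t(Medium) = 0. Conditioning on the first day:
t(Backorder) = 1 + 0.24·t(Backorder) + 0.12·t(Low) + 0.32·t(High)
t(Low) = 1 + 0.28·t(Backorder) + 0.28·t(Low) + 0.24·t(High)
t(High) = 1 + 0.12·t(Backorder) + 0.2·t(Low) + 0.32·t(High)
Solving: t(Backorder) = 3.2092, t(Low) = 3.6763, t(High) = 3.1182.
Expected days from Backorder to Medium: 3.2092.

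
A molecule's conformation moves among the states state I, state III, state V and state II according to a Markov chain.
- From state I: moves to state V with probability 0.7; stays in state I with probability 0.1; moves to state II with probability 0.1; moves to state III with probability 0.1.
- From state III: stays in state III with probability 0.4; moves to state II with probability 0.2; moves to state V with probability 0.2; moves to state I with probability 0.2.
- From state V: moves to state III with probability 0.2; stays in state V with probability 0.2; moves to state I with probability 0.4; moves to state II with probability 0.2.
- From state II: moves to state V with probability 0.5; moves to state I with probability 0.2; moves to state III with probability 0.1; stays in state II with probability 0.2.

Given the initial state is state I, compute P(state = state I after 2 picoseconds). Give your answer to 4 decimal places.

Propagate the distribution vector 2 picoseconds from state I.
After 0 picoseconds: (1.0000, 0.0000, 0.0000, 0.0000)
After 1 picosecond: (0.1000, 0.1000, 0.7000, 0.1000)
After 2 picoseconds: (0.3300, 0.2000, 0.2800, 0.1900)
P(in state I after 2 picoseconds) = 0.3300

0.3300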